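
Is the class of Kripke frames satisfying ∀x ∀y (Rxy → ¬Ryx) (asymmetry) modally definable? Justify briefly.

Not definable by any modal formula

Modal frame validity is preserved under surjective bounded morphisms.
The 3-cycle (worlds s,t,u with s→t→u→s) is asymmetric. Mapping every world to a single reflexive point • is a surjective bounded morphism, and the reflexive point is not asymmetric (R•• but asymmetry requires ¬R••).
Hence asymmetry is not modally definable.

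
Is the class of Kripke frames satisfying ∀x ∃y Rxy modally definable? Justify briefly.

Yes: it is seriality, defined by the D schema □p → ◇p.

Yes, by □p → ◇p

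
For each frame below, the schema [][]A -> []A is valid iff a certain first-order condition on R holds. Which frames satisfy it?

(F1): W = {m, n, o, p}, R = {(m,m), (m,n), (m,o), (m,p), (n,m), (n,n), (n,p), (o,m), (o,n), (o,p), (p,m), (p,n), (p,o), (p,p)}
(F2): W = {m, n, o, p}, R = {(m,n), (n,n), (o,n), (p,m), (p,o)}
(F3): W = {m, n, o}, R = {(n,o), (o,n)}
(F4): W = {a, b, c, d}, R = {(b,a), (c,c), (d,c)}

(F1)

The schema corresponds to density: forall x forall y (Rxy -> exists z (Rxz & Rzy)).
(F1): condition met.
(F2): fails — Rpm but no z with Rpz and Rzm.
(F3): fails — Rno but no z with Rnz and Rzo.
(F4): fails — Rba but no z with Rbz and Rza.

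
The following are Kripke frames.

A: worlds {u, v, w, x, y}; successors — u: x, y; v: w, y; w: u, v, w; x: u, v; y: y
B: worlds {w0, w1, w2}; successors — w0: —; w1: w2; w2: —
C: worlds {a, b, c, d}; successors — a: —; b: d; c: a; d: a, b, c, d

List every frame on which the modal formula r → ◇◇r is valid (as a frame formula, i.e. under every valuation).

A

Frame correspondent (Sahlqvist): ∀x ∃w (x = w ∧ xR²w) — i.e. a generalized confluence (Geach) condition.
A: condition met.
B: fails — at w0 but no w with w0=w and w0R²w.
C: fails — at a but no w with a=w and aR²w.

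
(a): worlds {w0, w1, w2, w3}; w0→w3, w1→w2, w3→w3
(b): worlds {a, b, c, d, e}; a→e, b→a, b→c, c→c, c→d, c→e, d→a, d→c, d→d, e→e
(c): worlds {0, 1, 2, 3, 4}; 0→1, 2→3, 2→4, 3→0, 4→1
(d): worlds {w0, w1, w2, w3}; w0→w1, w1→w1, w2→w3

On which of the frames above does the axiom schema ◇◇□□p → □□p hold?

This is the axiom for a generalized confluence (Geach) condition; its first-order frame correspondent is ∀x ∀y ∀z ((xR²y ∧ xR²z) → ∃w (yR²w ∧ z = w)).
(a): ✓.
(b): fails — bR²e, bR²c but no w with eR²w and c=w.
(c): fails — 2R²0, 2R²0 but no w with 0R²w and 0=w.
(d): ✓.
Valid on: (a), (d).

(a), (d)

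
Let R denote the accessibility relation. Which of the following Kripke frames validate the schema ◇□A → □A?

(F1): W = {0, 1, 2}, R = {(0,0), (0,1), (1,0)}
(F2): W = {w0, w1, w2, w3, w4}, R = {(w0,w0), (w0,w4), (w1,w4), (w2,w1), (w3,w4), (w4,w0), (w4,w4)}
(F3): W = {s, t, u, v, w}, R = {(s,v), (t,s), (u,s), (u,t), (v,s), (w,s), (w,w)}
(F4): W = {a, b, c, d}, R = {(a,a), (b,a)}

(F4)

The schema corresponds to the Euclidean property: ∀x ∀y ∀z (Rxy ∧ Rxz → Ryz).
(F1): fails — R01 and R01 but not R11.
(F2): fails — Rw2w1 and Rw2w1 but not Rw1w1.
(F3): fails — Rsv and Rsv but not Rvv.
(F4): holds.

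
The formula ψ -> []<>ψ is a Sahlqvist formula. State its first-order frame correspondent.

Suppose ψ→□◇ψ is valid. Take Rxy and set V(ψ)={x}. Then ψ at x, so □◇ψ at x, so ◇ψ at y, so some z with Ryz has ψ; z=x, i.e. Ryx.
Conversely, on a frame with symmetry the schema holds at every world under every valuation.
So the correspondent is symmetry.

symmetry: forall x forall y (Rxy -> Ryx)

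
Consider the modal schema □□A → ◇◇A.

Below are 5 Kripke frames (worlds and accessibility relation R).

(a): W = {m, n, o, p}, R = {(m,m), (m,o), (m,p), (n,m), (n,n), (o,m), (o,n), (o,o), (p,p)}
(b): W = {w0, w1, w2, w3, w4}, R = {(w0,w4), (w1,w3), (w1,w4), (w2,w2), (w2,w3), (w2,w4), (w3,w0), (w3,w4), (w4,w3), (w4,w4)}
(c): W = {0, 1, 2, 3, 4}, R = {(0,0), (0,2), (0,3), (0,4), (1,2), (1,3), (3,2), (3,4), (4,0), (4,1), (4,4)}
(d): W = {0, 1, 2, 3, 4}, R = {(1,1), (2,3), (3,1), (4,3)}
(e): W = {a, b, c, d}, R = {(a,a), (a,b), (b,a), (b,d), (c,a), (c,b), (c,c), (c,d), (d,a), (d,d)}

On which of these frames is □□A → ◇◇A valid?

(a), (b), (e)

Frame correspondent (Sahlqvist): ∀x ∃w (xR²w ∧ xR²w) — i.e. a generalized confluence (Geach) condition.
(a): condition met.
(b): condition met.
(c): fails — at 2 but no w with 2R²w and 2R²w.
(d): fails — at 0 but no w with 0R²w and 0R²w.
(e): condition met.
Valid on: (a), (b), (e).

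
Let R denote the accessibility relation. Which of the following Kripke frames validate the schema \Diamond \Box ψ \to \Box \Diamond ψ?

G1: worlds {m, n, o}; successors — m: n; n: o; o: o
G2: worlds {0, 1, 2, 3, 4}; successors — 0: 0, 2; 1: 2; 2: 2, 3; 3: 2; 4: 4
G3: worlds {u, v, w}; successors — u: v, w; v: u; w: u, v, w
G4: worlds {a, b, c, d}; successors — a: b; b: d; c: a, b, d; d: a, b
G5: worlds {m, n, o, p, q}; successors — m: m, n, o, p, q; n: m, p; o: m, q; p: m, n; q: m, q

Frame correspondent (Sahlqvist): \forall x \forall y \forall z (Rxy \wedge Rxz \to \exists w (Ryw \wedge Rzw)) — i.e. convergence.
G1: holds.
G2: holds.
G3: fails — Rwu and Rwv but u and v have no common successor.
G4: fails — Rcd and Rcb but d and b have no common successor.
G5: holds.
Valid on: G1, G2, G5.

G1, G2, G5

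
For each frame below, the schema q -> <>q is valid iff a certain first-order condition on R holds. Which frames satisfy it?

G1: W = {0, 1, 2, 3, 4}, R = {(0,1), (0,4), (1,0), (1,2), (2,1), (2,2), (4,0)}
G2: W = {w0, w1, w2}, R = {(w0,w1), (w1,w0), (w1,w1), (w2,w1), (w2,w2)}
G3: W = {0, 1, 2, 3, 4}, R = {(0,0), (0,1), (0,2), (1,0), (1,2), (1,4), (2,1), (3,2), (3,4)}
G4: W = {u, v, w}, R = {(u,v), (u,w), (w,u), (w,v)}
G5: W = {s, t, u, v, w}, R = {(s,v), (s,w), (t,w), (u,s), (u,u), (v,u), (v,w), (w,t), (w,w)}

This is the axiom for reflexivity; its first-order frame correspondent is forall x Rxx.
G1: fails — world 0 does not see itself.
G2: fails — world w0 does not see itself.
G3: fails — world 1 does not see itself.
G4: fails — world u does not see itself.
G5: fails — world s does not see itself.
Valid on no frame.

none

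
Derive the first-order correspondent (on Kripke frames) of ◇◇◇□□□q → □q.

This is a Sahlqvist (Geach-type) schema ◇^3□^3q → □^1◇^0q.
Minimal-valuation argument: fix x; take any y with xR^3y and any z with xR^1z. Set V(q) to the set of worlds R-reachable from y in exactly 3 steps. Then □^3q holds at y, so the antecedent holds at x; validity forces ◇^0q at z, giving a w with zR^0w and yR^3w.
First-order correspondent: ∀x ∀y ∀z ((xR³y ∧ xRz) → ∃w (yR³w ∧ z = w)).

∀x ∀y ∀z ((xR³y ∧ xRz) → ∃w (yR³w ∧ z = w))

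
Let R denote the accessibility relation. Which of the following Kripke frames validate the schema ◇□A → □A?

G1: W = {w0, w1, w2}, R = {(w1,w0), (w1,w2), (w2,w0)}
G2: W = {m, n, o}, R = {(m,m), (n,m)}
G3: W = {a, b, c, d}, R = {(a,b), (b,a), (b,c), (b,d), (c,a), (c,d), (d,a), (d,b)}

G2

Frame correspondent (Sahlqvist): ∀x ∀y ∀z (Rxy ∧ Rxz → Ryz) — i.e. the Euclidean property.
G1: fails — Rw1w2 and Rw1w2 but not Rw2w2.
G2: condition met.
G3: fails — Rab and Rab but not Rbb.
Valid on: G2.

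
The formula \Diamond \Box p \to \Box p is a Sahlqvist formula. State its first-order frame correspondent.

the Euclidean property

This is frame-equivalent to ◇p → □◇p (substitute ¬p for p and contrapose).
Suppose ◇p→□◇p is valid. Take Rxy, Rxz and set V(p)={y}. Then ◇p at x, so □◇p at x, so ◇p at z, so some w with Rzw has p; w=y, i.e. Rzy. By symmetry of the argument, Ryz.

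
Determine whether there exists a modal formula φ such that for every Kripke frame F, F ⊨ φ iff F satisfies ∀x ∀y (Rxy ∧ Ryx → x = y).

Any modally definable frame class is closed under surjective bounded morphisms.
The 4-cycle (worlds a,b,c,d with a→b→c→d→a) is antisymmetric. Sending even-indexed worlds to • and odd-indexed worlds to ∘ is a surjective bounded morphism onto the two-world frame with •↔∘, which is not antisymmetric.
So the class is not modally definable.

No — not modally definable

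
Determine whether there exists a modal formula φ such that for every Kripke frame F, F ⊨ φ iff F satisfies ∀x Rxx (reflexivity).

Yes, by □r → r

This is a Sahlqvist condition; the T axiom □r → r defines it.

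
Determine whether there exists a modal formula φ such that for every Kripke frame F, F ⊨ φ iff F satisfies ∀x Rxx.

The condition is reflexivity. A defining modal formula is □p → p.
Suppose □p→p is valid. At any x set V(p)={w : Rxw}. Then □p holds at x, so p holds at x, i.e. Rxx.

Yes, by □p → p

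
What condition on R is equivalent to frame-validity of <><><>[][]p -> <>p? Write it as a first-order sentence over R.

This is a Sahlqvist (Geach-type) schema ◇^3□^2p → □^0◇^1p.
Minimal-valuation argument: fix x; take any y with xR^3y and any z with xR^0z. Set V(p) to the set of worlds R-reachable from y in exactly 2 steps. Then □^2p holds at y, so the antecedent holds at x; validity forces ◇^1p at z, giving a w with zR^1w and yR^2w.
First-order correspondent: forall x forall y (x R^3 y -> exists w (y R^2 w & xRw)).

forall x forall y (x R^3 y -> exists w (y R^2 w & xRw))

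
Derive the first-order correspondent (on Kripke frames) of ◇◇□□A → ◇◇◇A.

∀x ∀y (xR²y → ∃w (yR²w ∧ xR³w))

This is a Sahlqvist (Geach-type) schema ◇^2□^2A → □^0◇^3A.
First-order correspondent: ∀x ∀y (xR²y → ∃w (yR²w ∧ xR³w)).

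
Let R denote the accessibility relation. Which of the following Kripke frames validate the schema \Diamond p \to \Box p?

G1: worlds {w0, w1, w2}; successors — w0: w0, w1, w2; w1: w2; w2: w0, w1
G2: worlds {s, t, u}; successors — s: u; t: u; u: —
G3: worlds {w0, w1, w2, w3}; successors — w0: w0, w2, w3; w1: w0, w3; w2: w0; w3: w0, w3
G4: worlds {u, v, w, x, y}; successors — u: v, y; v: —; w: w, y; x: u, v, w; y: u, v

This is the axiom for partial functionality; its first-order frame correspondent is \forall x \forall y \forall z (Rxy \wedge Rxz \to y = z).
G1: fails — w0 sees both w0 and w1.
G2: condition met.
G3: fails — w0 sees both w0 and w2.
G4: fails — u sees both v and y.
Valid on: G2.

G2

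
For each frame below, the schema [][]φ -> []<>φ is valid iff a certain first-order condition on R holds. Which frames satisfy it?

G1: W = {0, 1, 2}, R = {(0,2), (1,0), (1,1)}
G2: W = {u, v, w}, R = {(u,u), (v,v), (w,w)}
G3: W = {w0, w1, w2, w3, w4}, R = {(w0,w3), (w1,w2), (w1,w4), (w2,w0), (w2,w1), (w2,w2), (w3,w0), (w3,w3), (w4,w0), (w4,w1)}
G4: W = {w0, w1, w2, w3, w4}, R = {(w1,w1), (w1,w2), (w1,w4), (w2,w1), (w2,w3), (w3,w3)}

G2, G3

This is the axiom for a generalized confluence (Geach) condition; its first-order frame correspondent is forall x forall z (xRz -> exists w (x R^2 w & zRw)).
G1: fails — 0R2 but no w with 0R²w and 2Rw.
G2: holds.
G3: holds.
G4: fails — w1Rw4 but no w with w1R²w and w4Rw.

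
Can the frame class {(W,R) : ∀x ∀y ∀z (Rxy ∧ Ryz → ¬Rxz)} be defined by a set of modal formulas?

Not modally definable

Modal frame validity is preserved under surjective bounded morphisms.
The 7-cycle (worlds w0,w1,w2,w3,w4,w5,w6 with w0→w1→w2→w3→w4→w5→w6→w0) is intransitive. Mapping every world to a single reflexive point • is a surjective bounded morphism; the reflexive point is not intransitive (R••∧R•• but R••).
Hence intransitivity is not modally definable.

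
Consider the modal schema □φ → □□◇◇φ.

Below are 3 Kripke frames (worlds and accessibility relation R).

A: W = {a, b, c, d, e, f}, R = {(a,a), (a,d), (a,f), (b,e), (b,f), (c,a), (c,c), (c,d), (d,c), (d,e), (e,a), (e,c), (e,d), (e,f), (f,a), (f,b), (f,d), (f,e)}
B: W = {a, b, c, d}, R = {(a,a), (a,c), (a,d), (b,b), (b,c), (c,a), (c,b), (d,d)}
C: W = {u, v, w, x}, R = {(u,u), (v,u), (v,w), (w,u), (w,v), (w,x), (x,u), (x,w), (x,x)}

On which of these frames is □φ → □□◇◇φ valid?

Frame correspondent (Sahlqvist): ∀x ∀z (xR²z → ∃w (xRw ∧ zR²w)) — i.e. a generalized confluence (Geach) condition.
A: satisfies the condition.
B: fails — cR²d but no w with cRw and dR²w.
C: satisfies the condition.
Valid on: A, C.

A, C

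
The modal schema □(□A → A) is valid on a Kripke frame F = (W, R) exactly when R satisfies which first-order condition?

Shift-reflexivity

Suppose □(□A→A) is valid. Take Rxy and set V(A)={w : Ryw}. Then at y, □A holds; since □(□A→A) at x, □A→A at y, so A at y, i.e. Ryy.
Conversely, on a frame with shift-reflexivity the schema holds at every world under every valuation.
Frame condition: ∀x ∀y (Rxy → Ryy).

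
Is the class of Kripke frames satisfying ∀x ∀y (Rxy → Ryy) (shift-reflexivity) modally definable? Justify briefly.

Definable; □(□r → r) defines it

The condition is shift-reflexivity. A defining modal formula is □(□r → r).
Suppose □(□r→r) is valid. Take Rxy and set V(r)={w : Ryw}. Then at y, □r holds; since □(□r→r) at x, □r→r at y, so r at y, i.e. Ryy.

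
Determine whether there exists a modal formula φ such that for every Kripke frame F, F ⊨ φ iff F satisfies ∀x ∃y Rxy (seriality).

Yes — defined by □q → ◇q

The condition is seriality. A defining modal formula is □q → ◇q.
Suppose □q→◇q is valid. At any x set V(q)=W. Then □q at x, so ◇q at x, so x has a successor.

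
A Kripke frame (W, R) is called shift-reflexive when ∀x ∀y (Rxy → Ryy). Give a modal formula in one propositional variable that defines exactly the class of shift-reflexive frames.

□(□r → r)

The condition is shift-reflexivity. The T□ schema □(□r → r) defines it.
Suppose □(□r→r) is valid. Take Rxy and set V(r)={w : Ryw}. Then at y, □r holds; since □(□r→r) at x, □r→r at y, so r at y, i.e. Ryy.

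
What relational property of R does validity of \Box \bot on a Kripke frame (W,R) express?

Emptiness of R

□⊥ is valid iff no world has any successor (otherwise □⊥ fails at any world with one).
Conversely, any frame satisfying \forall x \forall y \neg Rxy validates the schema.
So the correspondent is emptiness of R.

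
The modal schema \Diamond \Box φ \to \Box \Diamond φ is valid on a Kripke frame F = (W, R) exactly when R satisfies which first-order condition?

convergence

Suppose ◇□φ→□◇φ is valid. Take Rxy, Rxz and set V(φ)={w : Ryw}. Then □φ at y so ◇□φ at x, so □◇φ at x, so ◇φ at z, giving w with Rzw and Ryw.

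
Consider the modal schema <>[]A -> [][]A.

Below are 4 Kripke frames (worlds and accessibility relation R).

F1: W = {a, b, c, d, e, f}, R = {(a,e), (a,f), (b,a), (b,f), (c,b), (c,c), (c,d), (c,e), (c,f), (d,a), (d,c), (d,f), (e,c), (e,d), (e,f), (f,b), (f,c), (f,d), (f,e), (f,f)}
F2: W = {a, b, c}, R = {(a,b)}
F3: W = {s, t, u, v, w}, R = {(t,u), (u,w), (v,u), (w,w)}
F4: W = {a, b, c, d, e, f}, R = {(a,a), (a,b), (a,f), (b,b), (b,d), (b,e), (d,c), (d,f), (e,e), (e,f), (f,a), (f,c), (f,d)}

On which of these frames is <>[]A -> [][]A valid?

F2, F3

The schema corresponds to a generalized confluence (Geach) condition: forall x forall y forall z ((xRy & x R^2 z) -> exists w (yRw & z = w)).
F1: fails — aRe, aR²b but no w with eRw and b=w.
F2: holds.
F3: holds.
F4: fails — aRa, aR²c but no w with aRw and c=w.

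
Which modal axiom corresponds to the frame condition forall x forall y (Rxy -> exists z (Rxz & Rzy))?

□□q → □q

The condition is density. The C4 schema □□q → □q defines it.
Suppose □□q→□q is valid. Take Rxy and set V(q)={w : xR²w}. Then □□q at x, so □q at x, so q at y, i.e. ∃z(Rxz∧Rzy).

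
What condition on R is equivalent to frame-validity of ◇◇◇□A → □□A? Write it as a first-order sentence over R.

This is a Sahlqvist (Geach-type) schema ◇^3□^1A → □^2◇^0A.
First-order correspondent: ∀x ∀y ∀z ((xR³y ∧ xR²z) → ∃w (yRw ∧ z = w)).

∀x ∀y ∀z ((xR³y ∧ xR²z) → ∃w (yRw ∧ z = w))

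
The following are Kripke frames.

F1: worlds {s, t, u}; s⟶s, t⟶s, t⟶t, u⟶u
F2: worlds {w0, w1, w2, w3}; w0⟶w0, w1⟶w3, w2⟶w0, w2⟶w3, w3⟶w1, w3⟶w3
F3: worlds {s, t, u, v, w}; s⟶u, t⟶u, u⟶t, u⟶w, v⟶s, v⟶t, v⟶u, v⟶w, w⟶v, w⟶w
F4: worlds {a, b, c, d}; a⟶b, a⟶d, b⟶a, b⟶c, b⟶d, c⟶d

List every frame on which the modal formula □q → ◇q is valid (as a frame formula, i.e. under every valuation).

F1, F2, F3

Frame correspondent (Sahlqvist): ∀x ∃y Rxy — i.e. seriality.
F1: satisfies the condition.
F2: satisfies the condition.
F3: satisfies the condition.
F4: fails — world d has no successor.
Valid on: F1, F2, F3.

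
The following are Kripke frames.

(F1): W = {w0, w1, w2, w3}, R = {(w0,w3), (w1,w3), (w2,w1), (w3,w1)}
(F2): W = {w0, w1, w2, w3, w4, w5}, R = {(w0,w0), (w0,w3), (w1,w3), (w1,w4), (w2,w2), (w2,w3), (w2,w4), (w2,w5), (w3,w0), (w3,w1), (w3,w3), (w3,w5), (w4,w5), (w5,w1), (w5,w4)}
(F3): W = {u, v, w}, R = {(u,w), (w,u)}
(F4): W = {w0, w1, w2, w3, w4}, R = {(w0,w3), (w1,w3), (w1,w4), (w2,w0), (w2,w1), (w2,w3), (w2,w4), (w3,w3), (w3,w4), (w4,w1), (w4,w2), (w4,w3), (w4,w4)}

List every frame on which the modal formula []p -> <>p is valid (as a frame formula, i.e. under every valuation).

Frame correspondent (Sahlqvist): forall x exists y Rxy — i.e. seriality.
(F1): condition met.
(F2): condition met.
(F3): fails — world v has no successor.
(F4): condition met.

(F1), (F2), (F4)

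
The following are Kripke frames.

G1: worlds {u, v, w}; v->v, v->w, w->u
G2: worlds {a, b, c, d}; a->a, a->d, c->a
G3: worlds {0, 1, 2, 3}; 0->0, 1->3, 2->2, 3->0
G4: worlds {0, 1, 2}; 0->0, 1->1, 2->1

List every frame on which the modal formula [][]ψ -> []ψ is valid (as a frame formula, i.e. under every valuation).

The schema corresponds to density: forall x forall y (Rxy -> exists z (Rxz & Rzy)).
G1: fails — Rwu but no z with Rwz and Rzu.
G2: condition met.
G3: fails — R13 but no z with R1z and Rz3.
G4: condition met.

G2, G4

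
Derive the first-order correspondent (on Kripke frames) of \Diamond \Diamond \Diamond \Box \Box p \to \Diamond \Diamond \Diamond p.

This is a Sahlqvist (Geach-type) schema ◇^3□^2p → □^0◇^3p.
Minimal-valuation argument: fix x; take any y with xR^3y and any z with xR^0z. Set V(p) to the set of worlds R-reachable from y in exactly 2 steps. Then □^2p holds at y, so the antecedent holds at x; validity forces ◇^3p at z, giving a w with zR^3w and yR^2w.
First-order correspondent: \forall x \forall y (x R^3 y \to \exists w (y R^2 w \wedge x R^3 w)).

\forall x \forall y (x R^3 y \to \exists w (y R^2 w \wedge x R^3 w))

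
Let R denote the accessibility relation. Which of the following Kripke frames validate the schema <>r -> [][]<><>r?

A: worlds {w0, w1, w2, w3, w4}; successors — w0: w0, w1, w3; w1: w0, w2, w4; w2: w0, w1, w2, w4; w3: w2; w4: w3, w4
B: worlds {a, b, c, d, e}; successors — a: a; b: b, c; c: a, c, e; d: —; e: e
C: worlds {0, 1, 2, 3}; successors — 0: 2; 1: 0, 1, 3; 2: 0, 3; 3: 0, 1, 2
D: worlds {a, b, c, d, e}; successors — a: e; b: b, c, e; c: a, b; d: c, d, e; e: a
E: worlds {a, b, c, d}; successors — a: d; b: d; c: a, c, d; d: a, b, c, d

Frame correspondent (Sahlqvist): forall x forall y forall z ((xRy & x R^2 z) -> exists w (y = w & z R^2 w)) — i.e. a generalized confluence (Geach) condition.
A: fails — w0Rw0, w0R²w4 but no w with w0=w and w4R²w.
B: fails — bRb, bR²a but no w with b=w and aR²w.
C: fails — 0R2, 0R²0 but no w with 2=w and 0R²w.
D: fails — aRe, aR²a but no w with e=w and aR²w.
E: ✓.
Valid on: E.

E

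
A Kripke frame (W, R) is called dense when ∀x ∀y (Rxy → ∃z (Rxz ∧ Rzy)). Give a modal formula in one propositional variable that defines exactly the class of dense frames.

□□p → □p

A defining formula is □□p → □p (the C4 axiom).
Suppose □□p→□p is valid. Take Rxy and set V(p)={w : xR²w}. Then □□p at x, so □p at x, so p at y, i.e. ∃z(Rxz∧Rzy).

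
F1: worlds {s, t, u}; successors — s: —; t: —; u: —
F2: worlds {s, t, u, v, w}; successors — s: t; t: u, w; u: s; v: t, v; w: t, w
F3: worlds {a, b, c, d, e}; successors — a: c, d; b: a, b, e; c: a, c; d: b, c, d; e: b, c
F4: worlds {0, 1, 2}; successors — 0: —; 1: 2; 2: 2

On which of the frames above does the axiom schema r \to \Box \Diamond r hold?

F1

This is the axiom for symmetry; its first-order frame correspondent is \forall x \forall y (Rxy \to Ryx).
F1: holds.
F2: fails — Rus but not Rsu.
F3: fails — Rdc but not Rcd.
F4: fails — R12 but not R21.
Valid on: F1.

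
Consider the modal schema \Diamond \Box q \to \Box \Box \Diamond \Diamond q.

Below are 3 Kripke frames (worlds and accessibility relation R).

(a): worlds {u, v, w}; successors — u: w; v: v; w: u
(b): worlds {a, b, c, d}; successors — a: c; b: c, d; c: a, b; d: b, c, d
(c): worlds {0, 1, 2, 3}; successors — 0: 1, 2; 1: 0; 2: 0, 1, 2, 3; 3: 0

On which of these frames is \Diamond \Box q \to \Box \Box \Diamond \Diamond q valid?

The schema corresponds to a generalized confluence (Geach) condition: \forall x \forall y \forall z ((xRy \wedge x R^2 z) \to \exists w (yRw \wedge z R^2 w)).
(a): holds.
(b): fails — bRc, bR²c but no w with cRw and cR²w.
(c): fails — 0R1, 0R²1 but no w with 1Rw and 1R²w.
Valid on: (a).

(a)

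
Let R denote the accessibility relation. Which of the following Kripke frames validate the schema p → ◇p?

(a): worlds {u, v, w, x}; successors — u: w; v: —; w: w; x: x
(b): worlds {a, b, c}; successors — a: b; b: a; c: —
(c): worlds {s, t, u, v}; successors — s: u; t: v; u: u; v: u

none

Frame correspondent (Sahlqvist): ∀x Rxx — i.e. reflexivity.
(a): fails — world u does not see itself.
(b): fails — world a does not see itself.
(c): fails — world s does not see itself.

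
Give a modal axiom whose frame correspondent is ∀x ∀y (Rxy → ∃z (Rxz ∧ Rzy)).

A defining formula is □□r → □r (the C4 axiom).
Suppose □□r→□r is valid. Take Rxy and set V(r)={w : xR²w}. Then □□r at x, so □r at x, so r at y, i.e. ∃z(Rxz∧Rzy).

□□r → □r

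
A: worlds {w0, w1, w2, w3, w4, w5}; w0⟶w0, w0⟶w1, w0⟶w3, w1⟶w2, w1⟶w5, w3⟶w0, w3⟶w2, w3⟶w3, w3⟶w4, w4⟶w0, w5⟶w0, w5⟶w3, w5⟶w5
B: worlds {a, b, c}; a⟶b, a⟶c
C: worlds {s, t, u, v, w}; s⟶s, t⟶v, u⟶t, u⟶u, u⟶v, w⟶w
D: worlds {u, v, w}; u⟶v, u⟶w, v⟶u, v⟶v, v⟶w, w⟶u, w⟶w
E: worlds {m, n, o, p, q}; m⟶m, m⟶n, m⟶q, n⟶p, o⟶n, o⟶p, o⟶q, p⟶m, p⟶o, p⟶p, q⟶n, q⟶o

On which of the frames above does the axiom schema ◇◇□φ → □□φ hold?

The schema corresponds to a generalized confluence (Geach) condition: ∀x ∀y ∀z ((xR²y ∧ xR²z) → ∃w (yRw ∧ z = w)).
A: fails — w0R²w0, w0R²w2 but no w with w0Rw and w2=w.
B: ✓.
C: fails — uR²t, uR²t but no w* with tRw* and t=w*.
D: fails — uR²u, uR²u but no t with uRt and u=t.
E: fails — mR²m, mR²o but no w with mRw and o=w.

B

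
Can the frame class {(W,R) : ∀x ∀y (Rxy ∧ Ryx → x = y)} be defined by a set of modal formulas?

Not definable by any modal formula

Modal frame validity is preserved under surjective bounded morphisms.
The 4-cycle (worlds a,b,c,d with a→b→c→d→a) is antisymmetric. Sending even-indexed worlds to a and odd-indexed worlds to b is a surjective bounded morphism onto the two-world frame with a↔b, which is not antisymmetric.
Hence antisymmetry is not modally definable.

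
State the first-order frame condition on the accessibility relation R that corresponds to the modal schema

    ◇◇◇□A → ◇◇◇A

This is a Sahlqvist (Geach-type) schema ◇^3□^1A → □^0◇^3A.
Minimal-valuation argument: fix x; take any y with xR^3y and any z with xR^0z. Set V(A) to the set of worlds R-reachable from y in exactly 1 step. Then □^1A holds at y, so the antecedent holds at x; validity forces ◇^3A at z, giving a w with zR^3w and yR^1w.
First-order correspondent: ∀x ∀y (xR³y → ∃w (yRw ∧ xR³w)).

∀x ∀y (xR³y → ∃w (yRw ∧ xR³w))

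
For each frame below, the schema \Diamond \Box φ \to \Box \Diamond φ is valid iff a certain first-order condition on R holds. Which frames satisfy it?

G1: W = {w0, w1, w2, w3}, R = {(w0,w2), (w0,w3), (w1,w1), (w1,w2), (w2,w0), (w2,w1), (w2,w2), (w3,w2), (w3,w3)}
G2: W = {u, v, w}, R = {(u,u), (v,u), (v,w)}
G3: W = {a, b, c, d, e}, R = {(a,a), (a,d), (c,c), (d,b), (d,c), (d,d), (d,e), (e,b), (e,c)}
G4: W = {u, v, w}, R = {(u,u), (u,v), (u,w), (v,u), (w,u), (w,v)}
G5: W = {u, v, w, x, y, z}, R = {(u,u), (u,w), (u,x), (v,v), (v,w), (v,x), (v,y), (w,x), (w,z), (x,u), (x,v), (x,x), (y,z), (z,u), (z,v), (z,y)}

G1, G4

Frame correspondent (Sahlqvist): \forall x \forall y \forall z (Rxy \wedge Rxz \to \exists w (Ryw \wedge Rzw)) — i.e. convergence.
G1: condition met.
G2: fails — Rvu and Rvw but u and w have no common successor.
G3: fails — Rdc and Rdb but c and b have no common successor.
G4: condition met.
G5: fails — Rvv and Rvy but v and y have no common successor.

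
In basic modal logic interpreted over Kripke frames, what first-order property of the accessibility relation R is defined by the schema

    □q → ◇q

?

Seriality

Suppose □q→◇q is valid. At any x set V(q)=W. Then □q at x, so ◇q at x, so x has a successor.
The converse is a direct semantic check.
Frame condition: ∀x ∃y Rxy.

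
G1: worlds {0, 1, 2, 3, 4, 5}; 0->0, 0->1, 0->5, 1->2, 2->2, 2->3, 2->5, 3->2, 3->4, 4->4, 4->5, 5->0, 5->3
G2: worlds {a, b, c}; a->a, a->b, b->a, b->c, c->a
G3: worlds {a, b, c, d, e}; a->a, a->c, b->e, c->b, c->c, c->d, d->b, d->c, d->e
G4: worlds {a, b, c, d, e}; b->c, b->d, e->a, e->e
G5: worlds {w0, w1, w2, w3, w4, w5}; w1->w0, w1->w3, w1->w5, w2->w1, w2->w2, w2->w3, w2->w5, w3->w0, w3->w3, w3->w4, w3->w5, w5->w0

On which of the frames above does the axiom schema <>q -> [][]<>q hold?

The schema corresponds to a generalized confluence (Geach) condition: forall x forall y forall z ((xRy & x R^2 z) -> exists w (y = w & zRw)).
G1: fails — 0R0, 0R²1 but no w with 0=w and 1Rw.
G2: fails — aRb, aR²b but no w with b=w and bRw.
G3: fails — aRa, aR²b but no w with a=w and bRw.
G4: fails — eRa, eR²a but no w with a=w and aRw.
G5: fails — w1Rw0, w1R²w0 but no w with w0=w and w0Rw.

none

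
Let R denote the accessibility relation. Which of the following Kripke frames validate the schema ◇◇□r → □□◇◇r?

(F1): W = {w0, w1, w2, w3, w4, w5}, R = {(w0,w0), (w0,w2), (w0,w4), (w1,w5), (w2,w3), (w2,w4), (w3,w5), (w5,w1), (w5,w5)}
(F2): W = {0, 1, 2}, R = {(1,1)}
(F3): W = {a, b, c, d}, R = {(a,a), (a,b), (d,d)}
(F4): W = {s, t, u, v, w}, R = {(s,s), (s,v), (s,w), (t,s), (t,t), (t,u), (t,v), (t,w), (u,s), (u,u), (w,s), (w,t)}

(F2)

Frame correspondent (Sahlqvist): ∀x ∀y ∀z ((xR²y ∧ xR²z) → ∃w (yRw ∧ zR²w)) — i.e. a generalized confluence (Geach) condition.
(F1): fails — w0R²w0, w0R²w2 but no w with w0Rw and w2R²w.
(F2): holds.
(F3): fails — aR²a, aR²b but no w with aRw and bR²w.
(F4): fails — sR²s, sR²v but no w* with sRw* and vR²w*.
Valid on: (F2).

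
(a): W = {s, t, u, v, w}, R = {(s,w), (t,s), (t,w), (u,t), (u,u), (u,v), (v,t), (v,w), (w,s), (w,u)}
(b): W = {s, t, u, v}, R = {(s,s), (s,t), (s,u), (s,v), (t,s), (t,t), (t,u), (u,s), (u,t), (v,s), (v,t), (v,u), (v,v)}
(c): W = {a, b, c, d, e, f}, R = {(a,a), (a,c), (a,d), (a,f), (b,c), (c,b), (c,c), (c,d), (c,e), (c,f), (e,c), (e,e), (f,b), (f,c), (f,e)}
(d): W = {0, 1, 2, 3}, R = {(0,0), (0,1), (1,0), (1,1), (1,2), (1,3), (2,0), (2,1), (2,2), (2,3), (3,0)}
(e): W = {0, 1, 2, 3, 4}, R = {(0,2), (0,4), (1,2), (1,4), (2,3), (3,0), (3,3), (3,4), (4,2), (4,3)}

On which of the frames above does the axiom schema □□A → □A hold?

(b), (c), (d)

The schema corresponds to density: ∀x ∀y (Rxy → ∃z (Rxz ∧ Rzy)).
(a): fails — Rvt but no z with Rvz and Rzt.
(b): condition met.
(c): condition met.
(d): condition met.
(e): fails — R04 but no z with R0z and Rz4.
Valid on: (b), (c), (d).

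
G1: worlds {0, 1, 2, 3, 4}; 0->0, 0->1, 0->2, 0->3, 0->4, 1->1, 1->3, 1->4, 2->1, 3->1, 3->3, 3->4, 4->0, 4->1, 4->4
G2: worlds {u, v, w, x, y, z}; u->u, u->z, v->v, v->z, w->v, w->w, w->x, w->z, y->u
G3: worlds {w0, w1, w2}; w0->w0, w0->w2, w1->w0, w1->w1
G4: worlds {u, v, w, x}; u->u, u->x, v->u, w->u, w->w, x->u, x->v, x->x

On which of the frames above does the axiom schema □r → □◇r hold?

G1, G4

This is the axiom for a generalized confluence (Geach) condition; its first-order frame correspondent is ∀x ∀z (xRz → ∃w (xRw ∧ zRw)).
G1: ✓.
G2: fails — uRz but no t with uRt and zRt.
G3: fails — w0Rw2 but no w with w0Rw and w2Rw.
G4: ✓.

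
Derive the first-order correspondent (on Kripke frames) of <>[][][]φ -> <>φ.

forall x forall y (xRy -> exists w (y R^3 w & xRw))

This is a Sahlqvist (Geach-type) schema ◇^1□^3φ → □^0◇^1φ.
First-order correspondent: forall x forall y (xRy -> exists w (y R^3 w & xRw)).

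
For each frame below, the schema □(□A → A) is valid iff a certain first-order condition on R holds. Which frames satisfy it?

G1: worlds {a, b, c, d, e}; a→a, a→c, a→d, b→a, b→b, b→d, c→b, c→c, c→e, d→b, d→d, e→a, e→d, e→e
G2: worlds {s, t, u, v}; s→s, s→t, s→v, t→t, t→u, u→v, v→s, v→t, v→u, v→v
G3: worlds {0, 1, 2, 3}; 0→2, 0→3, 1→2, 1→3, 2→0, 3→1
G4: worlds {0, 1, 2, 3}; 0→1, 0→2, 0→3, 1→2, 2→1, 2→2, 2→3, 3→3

G1

This is the axiom for shift-reflexivity; its first-order frame correspondent is ∀x ∀y (Rxy → Ryy).
G1: satisfies the condition.
G2: fails — Rvu but not Ruu.
G3: fails — R02 but not R22.
G4: fails — R01 but not R11.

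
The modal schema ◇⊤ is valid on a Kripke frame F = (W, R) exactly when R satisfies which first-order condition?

◇⊤ holds at w iff w has a successor, so frame-validity of ◇⊤ is exactly seriality. Equivalently via □r → ◇r:
Suppose □r→◇r is valid. At any x set V(r)=W. Then □r at x, so ◇r at x, so x has a successor.
The converse is a direct semantic check.
Frame condition: ∀x ∃y Rxy.

Seriality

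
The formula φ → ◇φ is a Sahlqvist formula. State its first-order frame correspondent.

reflexivity

This schema is equivalent to the T axiom □φ → φ.
It corresponds to reflexivity: ∀x Rxx.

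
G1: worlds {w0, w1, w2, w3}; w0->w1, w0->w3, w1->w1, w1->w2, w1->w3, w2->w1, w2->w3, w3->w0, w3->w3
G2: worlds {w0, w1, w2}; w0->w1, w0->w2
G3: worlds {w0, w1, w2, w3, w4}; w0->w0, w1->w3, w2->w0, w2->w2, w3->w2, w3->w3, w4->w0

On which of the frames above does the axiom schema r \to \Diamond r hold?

Frame correspondent (Sahlqvist): \forall x Rxx — i.e. reflexivity.
G1: fails — world w0 does not see itself.
G2: fails — world w0 does not see itself.
G3: fails — world w1 does not see itself.
Valid on no frame.

none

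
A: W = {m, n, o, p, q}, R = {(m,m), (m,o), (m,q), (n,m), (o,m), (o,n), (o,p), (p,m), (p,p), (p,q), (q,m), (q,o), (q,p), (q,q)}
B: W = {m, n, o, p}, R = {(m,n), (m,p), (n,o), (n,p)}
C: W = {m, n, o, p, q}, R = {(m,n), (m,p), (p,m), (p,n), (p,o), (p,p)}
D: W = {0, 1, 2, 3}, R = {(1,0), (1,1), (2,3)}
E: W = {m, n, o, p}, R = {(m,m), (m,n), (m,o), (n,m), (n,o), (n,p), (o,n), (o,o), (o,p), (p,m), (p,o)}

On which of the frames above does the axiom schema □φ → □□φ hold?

The schema corresponds to transitivity: ∀x ∀y ∀z (Rxy ∧ Ryz → Rxz).
A: fails — Rom and Rmo but not Roo.
B: fails — Rmn and Rno but not Rmo.
C: fails — Rmp and Rpm but not Rmm.
D: condition met.
E: fails — Ron and Rnm but not Rom.
Valid on: D.

D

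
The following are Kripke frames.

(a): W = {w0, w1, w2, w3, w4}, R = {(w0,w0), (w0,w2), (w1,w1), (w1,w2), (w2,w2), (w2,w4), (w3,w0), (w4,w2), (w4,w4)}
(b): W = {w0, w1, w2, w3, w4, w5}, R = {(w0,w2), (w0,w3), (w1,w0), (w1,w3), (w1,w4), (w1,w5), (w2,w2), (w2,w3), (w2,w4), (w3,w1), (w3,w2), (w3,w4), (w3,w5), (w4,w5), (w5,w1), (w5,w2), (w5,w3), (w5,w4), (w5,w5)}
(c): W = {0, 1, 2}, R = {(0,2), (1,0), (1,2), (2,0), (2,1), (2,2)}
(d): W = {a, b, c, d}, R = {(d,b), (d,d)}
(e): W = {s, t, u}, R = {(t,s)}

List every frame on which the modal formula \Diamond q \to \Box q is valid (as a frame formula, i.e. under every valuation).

(e)

This is the axiom for partial functionality; its first-order frame correspondent is \forall x \forall y \forall z (Rxy \wedge Rxz \to y = z).
(a): fails — w0 sees both w0 and w2.
(b): fails — w0 sees both w2 and w3.
(c): fails — 1 sees both 0 and 2.
(d): fails — d sees both b and d.
(e): ✓.
Valid on: (e).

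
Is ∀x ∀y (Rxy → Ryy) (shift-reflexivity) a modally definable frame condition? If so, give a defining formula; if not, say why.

Yes, by □(□p → p)

The condition is shift-reflexivity. A defining modal formula is □(□p → p).
Suppose □(□p→p) is valid. Take Rxy and set V(p)={w : Ryw}. Then at y, □p holds; since □(□p→p) at x, □p→p at y, so p at y, i.e. Ryy.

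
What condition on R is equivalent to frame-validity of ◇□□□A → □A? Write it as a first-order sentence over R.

This is a Sahlqvist (Geach-type) schema ◇^1□^3A → □^1◇^0A.
First-order correspondent: ∀x ∀y ∀z ((xRy ∧ xRz) → ∃w (yR³w ∧ z = w)).

∀x ∀y ∀z ((xRy ∧ xRz) → ∃w (yR³w ∧ z = w))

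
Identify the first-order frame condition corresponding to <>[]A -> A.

Symmetry

This is a form of the B axiom.
It corresponds to symmetry: forall x forall y (Rxy -> Ryx).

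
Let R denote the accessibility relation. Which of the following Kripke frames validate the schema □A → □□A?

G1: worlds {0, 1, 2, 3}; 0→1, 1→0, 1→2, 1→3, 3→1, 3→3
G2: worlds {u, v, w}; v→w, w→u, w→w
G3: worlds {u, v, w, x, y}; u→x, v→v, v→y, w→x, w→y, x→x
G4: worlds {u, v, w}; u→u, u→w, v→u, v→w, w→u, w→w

G3, G4

The schema corresponds to transitivity: ∀x ∀y ∀z (Rxy ∧ Ryz → Rxz).
G1: fails — R10 and R01 but not R11.
G2: fails — Rvw and Rwu but not Rvu.
G3: satisfies the condition.
G4: satisfies the condition.
Valid on: G3, G4.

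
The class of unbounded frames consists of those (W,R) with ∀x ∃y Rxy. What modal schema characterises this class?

□ψ → ◇ψ

The condition is seriality. The D schema □ψ → ◇ψ defines it.
Suppose □ψ→◇ψ is valid. At any x set V(ψ)=W. Then □ψ at x, so ◇ψ at x, so x has a successor.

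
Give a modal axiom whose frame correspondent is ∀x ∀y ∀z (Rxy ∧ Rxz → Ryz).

◇r → □◇r

A defining formula is ◇r → □◇r (the 5 axiom).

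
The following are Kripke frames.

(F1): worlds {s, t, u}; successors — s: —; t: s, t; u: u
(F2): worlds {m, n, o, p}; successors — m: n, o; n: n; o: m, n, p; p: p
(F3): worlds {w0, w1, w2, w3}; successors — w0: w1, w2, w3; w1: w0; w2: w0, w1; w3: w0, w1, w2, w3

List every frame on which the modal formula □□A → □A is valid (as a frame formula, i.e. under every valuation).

The schema corresponds to density: ∀x ∀y (Rxy → ∃z (Rxz ∧ Rzy)).
(F1): satisfies the condition.
(F2): fails — Rom but no z with Roz and Rzm.
(F3): fails — Rw1w0 but no z with Rw1z and Rzw0.

(F1)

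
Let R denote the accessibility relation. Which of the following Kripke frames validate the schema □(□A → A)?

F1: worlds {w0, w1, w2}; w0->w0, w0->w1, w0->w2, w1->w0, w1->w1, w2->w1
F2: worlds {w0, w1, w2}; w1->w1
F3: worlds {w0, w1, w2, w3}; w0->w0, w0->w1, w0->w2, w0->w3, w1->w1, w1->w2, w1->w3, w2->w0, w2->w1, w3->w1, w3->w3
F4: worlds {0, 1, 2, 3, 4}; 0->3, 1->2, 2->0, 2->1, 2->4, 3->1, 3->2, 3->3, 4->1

F2

Frame correspondent (Sahlqvist): ∀x ∀y (Rxy → Ryy) — i.e. shift-reflexivity.
F1: fails — Rw0w2 but not Rw2w2.
F2: condition met.
F3: fails — Rw1w2 but not Rw2w2.
F4: fails — R32 but not R22.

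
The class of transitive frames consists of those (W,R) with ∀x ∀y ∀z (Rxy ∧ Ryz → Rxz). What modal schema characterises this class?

□p → □□p

This is transitivity; the standard corresponding axiom is 4: □p → □□p.
Suppose □p→□□p is valid. Take Rxy, Ryz and set V(p)={w : Rxw}. Then □p at x, so □□p at x, so □p at y, so p at z, i.e. Rxz.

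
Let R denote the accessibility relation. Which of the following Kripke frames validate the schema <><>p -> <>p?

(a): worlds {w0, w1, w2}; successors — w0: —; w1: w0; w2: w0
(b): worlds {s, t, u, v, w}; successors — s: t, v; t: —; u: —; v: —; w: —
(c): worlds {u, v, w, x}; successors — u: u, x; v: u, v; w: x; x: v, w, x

This is the axiom for transitivity; its first-order frame correspondent is forall x forall y forall z (Rxy & Ryz -> Rxz).
(a): satisfies the condition.
(b): satisfies the condition.
(c): fails — Rwx and Rxw but not Rww.

(a), (b)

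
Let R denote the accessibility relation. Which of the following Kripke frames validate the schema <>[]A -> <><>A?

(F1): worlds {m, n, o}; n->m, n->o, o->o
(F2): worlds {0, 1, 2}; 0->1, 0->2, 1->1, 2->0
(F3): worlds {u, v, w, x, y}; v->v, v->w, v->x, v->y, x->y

This is the axiom for a generalized confluence (Geach) condition; its first-order frame correspondent is forall x forall y (xRy -> exists w (yRw & x R^2 w)).
(F1): fails — nRm but no w with mRw and nR²w.
(F2): holds.
(F3): fails — vRw but no t with wRt and vR²t.
Valid on: (F2).

(F2)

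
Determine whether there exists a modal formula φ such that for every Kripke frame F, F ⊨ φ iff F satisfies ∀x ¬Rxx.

Not modally definable

Modal frame validity is preserved under surjective bounded morphisms.
The 3-cycle (worlds s,t,u with s→t→u→s) is irreflexive, and the map sending every world to a single reflexive point • is a surjective bounded morphism (forth: every edge maps to (•,•); back: every world has a successor). So any modal formula valid on the 3-cycle is also valid on the reflexive point, which is not irreflexive.
So the class is not modally definable.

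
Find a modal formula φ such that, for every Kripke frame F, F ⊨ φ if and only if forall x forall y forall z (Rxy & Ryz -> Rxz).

□s → □□s

This is transitivity; the standard corresponding axiom is 4: □s → □□s.
Suppose □s→□□s is valid. Take Rxy, Ryz and set V(s)={w : Rxw}. Then □s at x, so □□s at x, so □s at y, so s at z, i.e. Rxz.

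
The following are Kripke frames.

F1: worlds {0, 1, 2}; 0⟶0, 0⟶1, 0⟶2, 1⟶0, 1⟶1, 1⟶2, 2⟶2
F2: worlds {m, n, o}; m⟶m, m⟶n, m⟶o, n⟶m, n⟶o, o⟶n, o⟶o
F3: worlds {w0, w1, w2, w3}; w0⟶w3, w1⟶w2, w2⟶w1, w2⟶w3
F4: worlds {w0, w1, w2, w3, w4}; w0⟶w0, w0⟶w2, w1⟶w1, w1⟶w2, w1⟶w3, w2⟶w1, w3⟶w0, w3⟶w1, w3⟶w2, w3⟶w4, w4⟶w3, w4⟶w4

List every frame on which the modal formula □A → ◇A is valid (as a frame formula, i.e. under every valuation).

F1, F2, F4

Frame correspondent (Sahlqvist): ∀x ∃y Rxy — i.e. seriality.
F1: ✓.
F2: ✓.
F3: fails — world w3 has no successor.
F4: ✓.
Valid on: F1, F2, F4.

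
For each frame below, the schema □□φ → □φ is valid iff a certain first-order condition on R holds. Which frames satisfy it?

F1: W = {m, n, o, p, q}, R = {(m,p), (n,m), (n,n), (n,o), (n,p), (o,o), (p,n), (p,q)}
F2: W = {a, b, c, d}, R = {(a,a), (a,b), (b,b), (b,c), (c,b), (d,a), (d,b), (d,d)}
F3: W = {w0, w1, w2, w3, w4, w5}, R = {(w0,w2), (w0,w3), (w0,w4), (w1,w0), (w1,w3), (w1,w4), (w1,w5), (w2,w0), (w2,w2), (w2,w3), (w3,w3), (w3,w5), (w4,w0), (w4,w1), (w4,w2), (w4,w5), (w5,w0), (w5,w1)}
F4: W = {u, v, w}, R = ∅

F2, F4

Frame correspondent (Sahlqvist): ∀x ∀y (Rxy → ∃z (Rxz ∧ Rzy)) — i.e. density.
F1: fails — Rpq but no z with Rpz and Rzq.
F2: holds.
F3: fails — Rw0w4 but no z with Rw0z and Rzw4.
F4: holds.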